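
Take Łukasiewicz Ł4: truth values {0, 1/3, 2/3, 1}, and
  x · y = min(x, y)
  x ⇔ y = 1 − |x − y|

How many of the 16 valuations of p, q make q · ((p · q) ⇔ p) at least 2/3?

p = 0, q = 0 ↦ 0  <
p = 0, q = 1/3 ↦ 1/3  <
p = 0, q = 2/3 ↦ 2/3  ≥
p = 0, q = 1 ↦ 1  ≥
p = 1/3, q = 0 ↦ 0  <
p = 1/3, q = 1/3 ↦ 1/3  <
p = 1/3, q = 2/3 ↦ 2/3  ≥
p = 1/3, q = 1 ↦ 1  ≥
p = 2/3, q = 0 ↦ 0  <
p = 2/3, q = 1/3 ↦ 1/3  <
p = 2/3, q = 2/3 ↦ 2/3  ≥
p = 2/3, q = 1 ↦ 1  ≥
p = 1, q = 0 ↦ 0  <
p = 1, q = 1/3 ↦ 1/3  <
p = 1, q = 2/3 ↦ 2/3  ≥
p = 1, q = 1 ↦ 1  ≥
So 8 of the 16 assignments meet the threshold.

8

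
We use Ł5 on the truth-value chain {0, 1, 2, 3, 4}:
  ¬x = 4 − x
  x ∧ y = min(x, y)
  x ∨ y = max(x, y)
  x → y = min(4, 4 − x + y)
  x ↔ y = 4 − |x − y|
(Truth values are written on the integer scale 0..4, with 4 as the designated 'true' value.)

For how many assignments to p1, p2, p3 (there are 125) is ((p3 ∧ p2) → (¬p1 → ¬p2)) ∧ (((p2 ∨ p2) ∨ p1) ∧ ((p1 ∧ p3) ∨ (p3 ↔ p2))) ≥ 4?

value 4: 9 assignments (counts)
value 3: 35 assignments
value 2: 43 assignments
value 1: 27 assignments
value 0: 11 assignments
So 9 of the 125 assignments meet the threshold.

9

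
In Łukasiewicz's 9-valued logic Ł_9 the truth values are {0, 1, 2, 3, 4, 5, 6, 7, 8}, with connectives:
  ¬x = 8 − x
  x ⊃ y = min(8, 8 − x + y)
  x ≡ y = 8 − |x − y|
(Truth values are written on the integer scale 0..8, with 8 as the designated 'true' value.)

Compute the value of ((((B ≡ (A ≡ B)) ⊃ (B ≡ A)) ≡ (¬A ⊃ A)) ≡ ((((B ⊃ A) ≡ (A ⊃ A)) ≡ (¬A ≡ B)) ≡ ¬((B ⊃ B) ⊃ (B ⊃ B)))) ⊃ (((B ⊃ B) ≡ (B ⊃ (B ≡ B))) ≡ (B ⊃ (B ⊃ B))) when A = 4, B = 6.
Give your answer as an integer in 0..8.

8

A ≡ B = 4 ≡ 6 = 6
B ≡ (A ≡ B) = 6 ≡ 6 = 8
B ≡ A = 6 ≡ 4 = 6
(B ≡ (A ≡ B)) ⊃ (B ≡ A) = 8 ⊃ 6 = 6
¬A = ¬4 = 4
¬A ⊃ A = 4 ⊃ 4 = 8
((B ≡ (A ≡ B)) ⊃ (B ≡ A)) ≡ (¬A ⊃ A) = 6 ≡ 8 = 6
B ⊃ A = 6 ⊃ 4 = 6
A ⊃ A = 4 ⊃ 4 = 8
(B ⊃ A) ≡ (A ⊃ A) = 6 ≡ 8 = 6
¬A = ¬4 = 4
¬A ≡ B = 4 ≡ 6 = 6
((B ⊃ A) ≡ (A ⊃ A)) ≡ (¬A ≡ B) = 6 ≡ 6 = 8
B ⊃ B = 6 ⊃ 6 = 8
B ⊃ B = 6 ⊃ 6 = 8
(B ⊃ B) ⊃ (B ⊃ B) = 8 ⊃ 8 = 8
¬((B ⊃ B) ⊃ (B ⊃ B)) = ¬8 = 0
(((B ⊃ A) ≡ (A ⊃ A)) ≡ (¬A ≡ B)) ≡ ¬((B ⊃ B) ⊃ (B ⊃ B)) = 8 ≡ 0 = 0
(((B ≡ (A ≡ B)) ⊃ (B ≡ A)) ≡ (¬A ⊃ A)) ≡ ((((B ⊃ A) ≡ (A ⊃ A)) ≡ (¬A ≡ B)) ≡ ¬((B ⊃ B) ⊃ (B ⊃ B))) = 6 ≡ 0 = 2
B ⊃ B = 6 ⊃ 6 = 8
B ≡ B = 6 ≡ 6 = 8
B ⊃ (B ≡ B) = 6 ⊃ 8 = 8
(B ⊃ B) ≡ (B ⊃ (B ≡ B)) = 8 ≡ 8 = 8
B ⊃ B = 6 ⊃ 6 = 8
B ⊃ (B ⊃ B) = 6 ⊃ 8 = 8
((B ⊃ B) ≡ (B ⊃ (B ≡ B))) ≡ (B ⊃ (B ⊃ B)) = 8 ≡ 8 = 8
((((B ≡ (A ≡ B)) ⊃ (B ≡ A)) ≡ (¬A ⊃ A)) ≡ ((((B ⊃ A) ≡ (A ⊃ A)) ≡ (¬A ≡ B)) ≡ ¬((B ⊃ B) ⊃ (B ⊃ B)))) ⊃ (((B ⊃ B) ≡ (B ⊃ (B ≡ B))) ≡ (B ⊃ (B ⊃ B))) = 2 ⊃ 8 = 8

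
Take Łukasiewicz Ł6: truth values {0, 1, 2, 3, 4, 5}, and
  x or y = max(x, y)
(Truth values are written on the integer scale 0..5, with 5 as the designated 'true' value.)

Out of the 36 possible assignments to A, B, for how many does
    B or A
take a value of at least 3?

27

value 5: 11 assignments (counts)
value 4: 9 assignments (counts)
value 3: 7 assignments (counts)
value 2: 5 assignments
value 1: 3 assignments
value 0: 1 assignment
So 27 of the 36 assignments meet the threshold.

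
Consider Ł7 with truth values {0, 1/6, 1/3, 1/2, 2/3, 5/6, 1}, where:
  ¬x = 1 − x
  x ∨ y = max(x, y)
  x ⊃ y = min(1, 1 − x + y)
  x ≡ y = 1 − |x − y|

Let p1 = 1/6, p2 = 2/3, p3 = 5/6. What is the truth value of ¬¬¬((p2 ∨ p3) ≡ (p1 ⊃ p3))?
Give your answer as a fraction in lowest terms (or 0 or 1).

p2 ∨ p3 = 2/3 ∨ 5/6 = 5/6
p1 ⊃ p3 = 1/6 ⊃ 5/6 = 1
(p2 ∨ p3) ≡ (p1 ⊃ p3) = 5/6 ≡ 1 = 5/6
¬((p2 ∨ p3) ≡ (p1 ⊃ p3)) = ¬5/6 = 1/6
¬¬((p2 ∨ p3) ≡ (p1 ⊃ p3)) = ¬1/6 = 5/6
¬¬¬((p2 ∨ p3) ≡ (p1 ⊃ p3)) = ¬5/6 = 1/6

1/6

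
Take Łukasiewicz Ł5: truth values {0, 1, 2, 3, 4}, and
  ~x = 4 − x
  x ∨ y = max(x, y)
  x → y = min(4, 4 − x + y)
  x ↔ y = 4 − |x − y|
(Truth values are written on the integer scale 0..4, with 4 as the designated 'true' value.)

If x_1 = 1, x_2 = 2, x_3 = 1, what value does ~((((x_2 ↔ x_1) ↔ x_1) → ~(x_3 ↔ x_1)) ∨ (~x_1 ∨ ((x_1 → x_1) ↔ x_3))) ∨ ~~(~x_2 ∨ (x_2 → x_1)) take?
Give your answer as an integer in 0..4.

x_2 ↔ x_1 = 2 ↔ 1 = 3
(x_2 ↔ x_1) ↔ x_1 = 3 ↔ 1 = 2
x_3 ↔ x_1 = 1 ↔ 1 = 4
~(x_3 ↔ x_1) = ~4 = 0
((x_2 ↔ x_1) ↔ x_1) → ~(x_3 ↔ x_1) = 2 → 0 = 2
~x_1 = ~1 = 3
x_1 → x_1 = 1 → 1 = 4
(x_1 → x_1) ↔ x_3 = 4 ↔ 1 = 1
~x_1 ∨ ((x_1 → x_1) ↔ x_3) = 3 ∨ 1 = 3
(((x_2 ↔ x_1) ↔ x_1) → ~(x_3 ↔ x_1)) ∨ (~x_1 ∨ ((x_1 → x_1) ↔ x_3)) = 2 ∨ 3 = 3
~((((x_2 ↔ x_1) ↔ x_1) → ~(x_3 ↔ x_1)) ∨ (~x_1 ∨ ((x_1 → x_1) ↔ x_3))) = ~3 = 1
~x_2 = ~2 = 2
x_2 → x_1 = 2 → 1 = 3
~x_2 ∨ (x_2 → x_1) = 2 ∨ 3 = 3
~(~x_2 ∨ (x_2 → x_1)) = ~3 = 1
~~(~x_2 ∨ (x_2 → x_1)) = ~1 = 3
~((((x_2 ↔ x_1) ↔ x_1) → ~(x_3 ↔ x_1)) ∨ (~x_1 ∨ ((x_1 → x_1) ↔ x_3))) ∨ ~~(~x_2 ∨ (x_2 → x_1)) = 1 ∨ 3 = 3

3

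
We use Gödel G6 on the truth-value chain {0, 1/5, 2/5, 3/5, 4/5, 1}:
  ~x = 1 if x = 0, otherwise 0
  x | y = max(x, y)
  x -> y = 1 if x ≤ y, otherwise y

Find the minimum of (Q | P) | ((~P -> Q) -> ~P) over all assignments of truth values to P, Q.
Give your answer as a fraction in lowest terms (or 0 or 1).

1/5

Take P = 1/5, Q = 0:
Q | P = 0 | 1/5 = 1/5
~P = ~1/5 = 0
~P -> Q = 0 -> 0 = 1
~P = ~1/5 = 0
(~P -> Q) -> ~P = 1 -> 0 = 0
(Q | P) | ((~P -> Q) -> ~P) = 1/5 | 0 = 1/5
No assignment yields a value below 1/5, so this is the minimum.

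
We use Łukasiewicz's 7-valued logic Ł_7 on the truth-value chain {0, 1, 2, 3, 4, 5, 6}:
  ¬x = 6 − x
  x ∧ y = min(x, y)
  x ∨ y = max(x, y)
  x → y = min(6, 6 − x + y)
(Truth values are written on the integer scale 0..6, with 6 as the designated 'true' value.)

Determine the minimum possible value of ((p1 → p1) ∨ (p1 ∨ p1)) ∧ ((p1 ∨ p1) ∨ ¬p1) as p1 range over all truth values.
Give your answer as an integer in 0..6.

Take p1 = 3:
p1 → p1 = 3 → 3 = 6
p1 ∨ p1 = 3 ∨ 3 = 3
(p1 → p1) ∨ (p1 ∨ p1) = 6 ∨ 3 = 6
p1 ∨ p1 = 3 ∨ 3 = 3
¬p1 = ¬3 = 3
(p1 ∨ p1) ∨ ¬p1 = 3 ∨ 3 = 3
((p1 → p1) ∨ (p1 ∨ p1)) ∧ ((p1 ∨ p1) ∨ ¬p1) = 6 ∧ 3 = 3
No assignment yields a value below 3, so this is the minimum.

3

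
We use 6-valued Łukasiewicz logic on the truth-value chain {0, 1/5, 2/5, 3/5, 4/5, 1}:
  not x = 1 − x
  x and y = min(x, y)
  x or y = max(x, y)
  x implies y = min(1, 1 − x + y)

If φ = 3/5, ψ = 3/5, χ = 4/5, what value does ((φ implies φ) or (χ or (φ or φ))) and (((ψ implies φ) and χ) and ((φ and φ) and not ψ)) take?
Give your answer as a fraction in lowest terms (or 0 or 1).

2/5

φ implies φ = 3/5 implies 3/5 = 1
φ or φ = 3/5 or 3/5 = 3/5
χ or (φ or φ) = 4/5 or 3/5 = 4/5
(φ implies φ) or (χ or (φ or φ)) = 1 or 4/5 = 1
ψ implies φ = 3/5 implies 3/5 = 1
(ψ implies φ) and χ = 1 and 4/5 = 4/5
φ and φ = 3/5 and 3/5 = 3/5
not ψ = not 3/5 = 2/5
(φ and φ) and not ψ = 3/5 and 2/5 = 2/5
((ψ implies φ) and χ) and ((φ and φ) and not ψ) = 4/5 and 2/5 = 2/5
((φ implies φ) or (χ or (φ or φ))) and (((ψ implies φ) and χ) and ((φ and φ) and not ψ)) = 1 and 2/5 = 2/5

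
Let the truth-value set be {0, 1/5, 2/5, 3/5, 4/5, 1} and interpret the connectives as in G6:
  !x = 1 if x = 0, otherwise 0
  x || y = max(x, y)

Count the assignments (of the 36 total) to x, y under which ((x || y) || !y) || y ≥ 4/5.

value 1: 16 assignments (counts)
value 4/5: 8 assignments (counts)
value 3/5: 6 assignments
value 2/5: 4 assignments
value 1/5: 2 assignments
So 24 of the 36 assignments meet the threshold.

24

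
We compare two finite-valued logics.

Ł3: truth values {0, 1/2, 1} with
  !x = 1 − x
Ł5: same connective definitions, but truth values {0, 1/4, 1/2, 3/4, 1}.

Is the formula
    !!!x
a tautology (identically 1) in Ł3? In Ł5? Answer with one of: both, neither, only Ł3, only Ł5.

neither

In Ł3: at x = 1/2 the value is 1/2 — not a tautology.
In Ł5: at x = 1/4 the value is 3/4 — not a tautology.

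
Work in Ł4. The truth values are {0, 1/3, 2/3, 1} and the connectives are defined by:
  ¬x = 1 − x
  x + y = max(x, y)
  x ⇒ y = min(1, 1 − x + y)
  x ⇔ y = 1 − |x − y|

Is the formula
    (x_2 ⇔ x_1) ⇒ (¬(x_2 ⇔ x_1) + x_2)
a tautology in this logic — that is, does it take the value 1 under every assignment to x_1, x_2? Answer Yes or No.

No

Counterexample: take x_1 = 0, x_2 = 0.
x_2 ⇔ x_1 = 0 ⇔ 0 = 1
x_2 ⇔ x_1 = 0 ⇔ 0 = 1
¬(x_2 ⇔ x_1) = ¬1 = 0
¬(x_2 ⇔ x_1) + x_2 = 0 + 0 = 0
(x_2 ⇔ x_1) ⇒ (¬(x_2 ⇔ x_1) + x_2) = 1 ⇒ 0 = 0
This gives 0 ≠ 1.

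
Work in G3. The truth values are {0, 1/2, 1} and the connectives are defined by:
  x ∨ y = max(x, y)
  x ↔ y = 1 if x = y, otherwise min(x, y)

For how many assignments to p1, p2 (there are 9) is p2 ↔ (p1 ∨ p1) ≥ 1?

3

p1 = 0, p2 = 0 ↦ 1  ≥
p1 = 0, p2 = 1/2 ↦ 0  <
p1 = 0, p2 = 1 ↦ 0  <
p1 = 1/2, p2 = 0 ↦ 0  <
p1 = 1/2, p2 = 1/2 ↦ 1  ≥
p1 = 1/2, p2 = 1 ↦ 1/2  <
p1 = 1, p2 = 0 ↦ 0  <
p1 = 1, p2 = 1/2 ↦ 1/2  <
p1 = 1, p2 = 1 ↦ 1  ≥
So 3 of the 9 assignments meet the threshold.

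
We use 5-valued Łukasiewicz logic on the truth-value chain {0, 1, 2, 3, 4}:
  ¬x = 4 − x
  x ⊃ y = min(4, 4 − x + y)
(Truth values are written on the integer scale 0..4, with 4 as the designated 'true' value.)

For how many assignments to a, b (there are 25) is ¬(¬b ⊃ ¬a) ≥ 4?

value 4: 1 assignment (counts)
value 3: 2 assignments
value 2: 3 assignments
value 1: 4 assignments
value 0: 15 assignments
So 1 of the 25 assignments meets the threshold.

1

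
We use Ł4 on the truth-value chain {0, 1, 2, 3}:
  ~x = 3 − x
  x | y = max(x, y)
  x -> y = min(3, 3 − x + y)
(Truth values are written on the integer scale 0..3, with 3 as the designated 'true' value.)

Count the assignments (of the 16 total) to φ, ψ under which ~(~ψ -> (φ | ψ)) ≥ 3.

1

φ = 0, ψ = 0 ↦ 3  ≥
φ = 0, ψ = 1 ↦ 1  <
φ = 0, ψ = 2 ↦ 0  <
φ = 0, ψ = 3 ↦ 0  <
φ = 1, ψ = 0 ↦ 2  <
φ = 1, ψ = 1 ↦ 1  <
φ = 1, ψ = 2 ↦ 0  <
φ = 1, ψ = 3 ↦ 0  <
φ = 2, ψ = 0 ↦ 1  <
φ = 2, ψ = 1 ↦ 0  <
φ = 2, ψ = 2 ↦ 0  <
φ = 2, ψ = 3 ↦ 0  <
φ = 3, ψ = 0 ↦ 0  <
φ = 3, ψ = 1 ↦ 0  <
φ = 3, ψ = 2 ↦ 0  <
φ = 3, ψ = 3 ↦ 0  <
So 1 of the 16 assignments meets the threshold.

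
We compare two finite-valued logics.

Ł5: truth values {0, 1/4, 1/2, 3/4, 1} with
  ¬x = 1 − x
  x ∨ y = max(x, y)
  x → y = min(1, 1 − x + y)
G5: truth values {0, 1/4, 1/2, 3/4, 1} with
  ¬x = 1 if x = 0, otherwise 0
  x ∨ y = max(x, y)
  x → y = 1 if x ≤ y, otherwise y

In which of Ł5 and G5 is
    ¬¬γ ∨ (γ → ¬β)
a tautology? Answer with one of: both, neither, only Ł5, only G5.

In Ł5: at β = 1/2, γ = 3/4 the value is 3/4 — not a tautology.
In G5: every assignment gives 1 — tautology.

only G5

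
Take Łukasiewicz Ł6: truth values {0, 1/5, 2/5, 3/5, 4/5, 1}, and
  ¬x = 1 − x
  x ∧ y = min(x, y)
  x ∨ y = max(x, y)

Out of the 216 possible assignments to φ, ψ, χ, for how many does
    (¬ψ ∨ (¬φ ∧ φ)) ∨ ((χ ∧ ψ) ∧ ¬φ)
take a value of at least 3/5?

135

value 1: 37 assignments (counts)
value 4/5: 43 assignments (counts)
value 3/5: 55 assignments (counts)
value 2/5: 49 assignments
value 1/5: 25 assignments
value 0: 7 assignments
So 135 of the 216 assignments meet the threshold.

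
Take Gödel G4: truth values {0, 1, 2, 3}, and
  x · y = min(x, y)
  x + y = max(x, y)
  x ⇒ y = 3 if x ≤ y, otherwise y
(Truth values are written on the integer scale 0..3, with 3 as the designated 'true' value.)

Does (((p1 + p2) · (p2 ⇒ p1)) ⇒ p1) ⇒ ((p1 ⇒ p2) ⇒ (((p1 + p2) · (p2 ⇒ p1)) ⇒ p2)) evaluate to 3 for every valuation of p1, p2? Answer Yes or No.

Yes

p1 = 0, p2 = 0 ↦ 3
p1 = 0, p2 = 1 ↦ 3
p1 = 0, p2 = 2 ↦ 3
p1 = 0, p2 = 3 ↦ 3
p1 = 1, p2 = 0 ↦ 3
p1 = 1, p2 = 1 ↦ 3
p1 = 1, p2 = 2 ↦ 3
p1 = 1, p2 = 3 ↦ 3
p1 = 2, p2 = 0 ↦ 3
p1 = 2, p2 = 1 ↦ 3
p1 = 2, p2 = 2 ↦ 3
p1 = 2, p2 = 3 ↦ 3
p1 = 3, p2 = 0 ↦ 3
p1 = 3, p2 = 1 ↦ 3
p1 = 3, p2 = 2 ↦ 3
p1 = 3, p2 = 3 ↦ 3
Every assignment gives a value ≥ 3.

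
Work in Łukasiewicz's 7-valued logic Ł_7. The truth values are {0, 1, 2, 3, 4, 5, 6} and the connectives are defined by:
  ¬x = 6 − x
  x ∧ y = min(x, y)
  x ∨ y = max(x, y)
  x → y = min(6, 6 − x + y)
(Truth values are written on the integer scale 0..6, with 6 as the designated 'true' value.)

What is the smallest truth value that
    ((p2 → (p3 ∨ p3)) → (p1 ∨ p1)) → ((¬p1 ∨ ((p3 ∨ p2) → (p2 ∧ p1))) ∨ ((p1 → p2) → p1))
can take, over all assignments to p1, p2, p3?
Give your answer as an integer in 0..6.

3

Take p1 = 3, p2 = 6, p3 = 0:
p3 ∨ p3 = 0 ∨ 0 = 0
p2 → (p3 ∨ p3) = 6 → 0 = 0
p1 ∨ p1 = 3 ∨ 3 = 3
(p2 → (p3 ∨ p3)) → (p1 ∨ p1) = 0 → 3 = 6
¬p1 = ¬3 = 3
p3 ∨ p2 = 0 ∨ 6 = 6
p2 ∧ p1 = 6 ∧ 3 = 3
(p3 ∨ p2) → (p2 ∧ p1) = 6 → 3 = 3
¬p1 ∨ ((p3 ∨ p2) → (p2 ∧ p1)) = 3 ∨ 3 = 3
p1 → p2 = 3 → 6 = 6
(p1 → p2) → p1 = 6 → 3 = 3
(¬p1 ∨ ((p3 ∨ p2) → (p2 ∧ p1))) ∨ ((p1 → p2) → p1) = 3 ∨ 3 = 3
((p2 → (p3 ∨ p3)) → (p1 ∨ p1)) → ((¬p1 ∨ ((p3 ∨ p2) → (p2 ∧ p1))) ∨ ((p1 → p2) → p1)) = 6 → 3 = 3
No assignment yields a value below 3, so this is the minimum.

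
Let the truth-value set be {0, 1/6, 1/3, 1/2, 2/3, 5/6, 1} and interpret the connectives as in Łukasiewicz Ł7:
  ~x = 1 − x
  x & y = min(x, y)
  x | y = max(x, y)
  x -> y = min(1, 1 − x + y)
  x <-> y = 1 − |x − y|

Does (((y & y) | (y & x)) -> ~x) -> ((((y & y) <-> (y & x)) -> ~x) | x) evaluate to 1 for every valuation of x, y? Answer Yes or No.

Counterexample: take x = 1/6, y = 0.
y & y = 0 & 0 = 0
y & x = 0 & 1/6 = 0
(y & y) | (y & x) = 0 | 0 = 0
~x = ~1/6 = 5/6
((y & y) | (y & x)) -> ~x = 0 -> 5/6 = 1
y & y = 0 & 0 = 0
y & x = 0 & 1/6 = 0
(y & y) <-> (y & x) = 0 <-> 0 = 1
~x = ~1/6 = 5/6
((y & y) <-> (y & x)) -> ~x = 1 -> 5/6 = 5/6
(((y & y) <-> (y & x)) -> ~x) | x = 5/6 | 1/6 = 5/6
(((y & y) | (y & x)) -> ~x) -> ((((y & y) <-> (y & x)) -> ~x) | x) = 1 -> 5/6 = 5/6
This gives 5/6 ≠ 1.

No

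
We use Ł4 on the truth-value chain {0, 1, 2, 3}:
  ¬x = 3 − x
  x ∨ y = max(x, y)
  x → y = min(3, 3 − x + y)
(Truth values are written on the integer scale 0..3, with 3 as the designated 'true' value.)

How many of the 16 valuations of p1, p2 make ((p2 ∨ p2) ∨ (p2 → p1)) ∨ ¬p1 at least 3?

p1 = 0, p2 = 0 ↦ 3  ≥
p1 = 0, p2 = 1 ↦ 3  ≥
p1 = 0, p2 = 2 ↦ 3  ≥
p1 = 0, p2 = 3 ↦ 3  ≥
p1 = 1, p2 = 0 ↦ 3  ≥
p1 = 1, p2 = 1 ↦ 3  ≥
p1 = 1, p2 = 2 ↦ 2  <
p1 = 1, p2 = 3 ↦ 3  ≥
p1 = 2, p2 = 0 ↦ 3  ≥
p1 = 2, p2 = 1 ↦ 3  ≥
p1 = 2, p2 = 2 ↦ 3  ≥
p1 = 2, p2 = 3 ↦ 3  ≥
p1 = 3, p2 = 0 ↦ 3  ≥
p1 = 3, p2 = 1 ↦ 3  ≥
p1 = 3, p2 = 2 ↦ 3  ≥
p1 = 3, p2 = 3 ↦ 3  ≥
So 15 of the 16 assignments meet the threshold.

15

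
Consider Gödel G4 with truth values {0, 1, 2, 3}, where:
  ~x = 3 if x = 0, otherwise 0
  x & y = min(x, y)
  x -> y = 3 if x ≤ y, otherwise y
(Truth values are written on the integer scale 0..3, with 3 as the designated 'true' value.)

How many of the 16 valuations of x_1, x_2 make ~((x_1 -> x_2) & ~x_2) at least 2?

15

x_1 = 0, x_2 = 0 ↦ 0  <
x_1 = 0, x_2 = 1 ↦ 3  ≥
x_1 = 0, x_2 = 2 ↦ 3  ≥
x_1 = 0, x_2 = 3 ↦ 3  ≥
x_1 = 1, x_2 = 0 ↦ 3  ≥
x_1 = 1, x_2 = 1 ↦ 3  ≥
x_1 = 1, x_2 = 2 ↦ 3  ≥
x_1 = 1, x_2 = 3 ↦ 3  ≥
x_1 = 2, x_2 = 0 ↦ 3  ≥
x_1 = 2, x_2 = 1 ↦ 3  ≥
x_1 = 2, x_2 = 2 ↦ 3  ≥
x_1 = 2, x_2 = 3 ↦ 3  ≥
x_1 = 3, x_2 = 0 ↦ 3  ≥
x_1 = 3, x_2 = 1 ↦ 3  ≥
x_1 = 3, x_2 = 2 ↦ 3  ≥
x_1 = 3, x_2 = 3 ↦ 3  ≥
So 15 of the 16 assignments meet the threshold.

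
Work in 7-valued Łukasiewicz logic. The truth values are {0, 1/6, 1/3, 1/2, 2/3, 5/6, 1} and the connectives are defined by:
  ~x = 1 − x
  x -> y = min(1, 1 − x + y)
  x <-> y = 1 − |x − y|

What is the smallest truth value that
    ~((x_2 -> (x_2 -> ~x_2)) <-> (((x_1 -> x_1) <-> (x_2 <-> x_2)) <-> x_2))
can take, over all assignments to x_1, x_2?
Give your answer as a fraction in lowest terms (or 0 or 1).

1/3

Take x_1 = 0, x_2 = 2/3:
~x_2 = ~2/3 = 1/3
x_2 -> ~x_2 = 2/3 -> 1/3 = 2/3
x_2 -> (x_2 -> ~x_2) = 2/3 -> 2/3 = 1
x_1 -> x_1 = 0 -> 0 = 1
x_2 <-> x_2 = 2/3 <-> 2/3 = 1
(x_1 -> x_1) <-> (x_2 <-> x_2) = 1 <-> 1 = 1
((x_1 -> x_1) <-> (x_2 <-> x_2)) <-> x_2 = 1 <-> 2/3 = 2/3
(x_2 -> (x_2 -> ~x_2)) <-> (((x_1 -> x_1) <-> (x_2 <-> x_2)) <-> x_2) = 1 <-> 2/3 = 2/3
~((x_2 -> (x_2 -> ~x_2)) <-> (((x_1 -> x_1) <-> (x_2 <-> x_2)) <-> x_2)) = ~2/3 = 1/3
No assignment yields a value below 1/3, so this is the minimum.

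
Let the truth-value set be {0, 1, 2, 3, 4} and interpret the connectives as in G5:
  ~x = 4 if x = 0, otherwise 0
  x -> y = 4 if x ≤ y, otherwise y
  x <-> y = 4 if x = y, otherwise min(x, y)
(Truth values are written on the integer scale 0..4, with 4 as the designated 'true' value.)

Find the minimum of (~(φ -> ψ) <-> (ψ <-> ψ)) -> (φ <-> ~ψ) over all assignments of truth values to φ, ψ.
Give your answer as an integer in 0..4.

1

Take φ = 1, ψ = 0:
φ -> ψ = 1 -> 0 = 0
~(φ -> ψ) = ~0 = 4
ψ <-> ψ = 0 <-> 0 = 4
~(φ -> ψ) <-> (ψ <-> ψ) = 4 <-> 4 = 4
~ψ = ~0 = 4
φ <-> ~ψ = 1 <-> 4 = 1
(~(φ -> ψ) <-> (ψ <-> ψ)) -> (φ <-> ~ψ) = 4 -> 1 = 1
No assignment yields a value below 1, so this is the minimum.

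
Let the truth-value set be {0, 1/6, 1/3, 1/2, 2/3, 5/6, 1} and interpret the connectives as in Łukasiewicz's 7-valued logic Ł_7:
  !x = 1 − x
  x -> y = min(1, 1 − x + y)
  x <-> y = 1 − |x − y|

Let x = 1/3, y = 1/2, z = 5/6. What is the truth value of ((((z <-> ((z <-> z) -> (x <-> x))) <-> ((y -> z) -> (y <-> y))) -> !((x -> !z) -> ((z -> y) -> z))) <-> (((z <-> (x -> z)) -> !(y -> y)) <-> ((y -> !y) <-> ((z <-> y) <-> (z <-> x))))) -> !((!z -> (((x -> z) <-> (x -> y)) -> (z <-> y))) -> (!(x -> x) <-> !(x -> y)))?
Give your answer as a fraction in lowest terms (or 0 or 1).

z <-> z = 5/6 <-> 5/6 = 1
x <-> x = 1/3 <-> 1/3 = 1
(z <-> z) -> (x <-> x) = 1 -> 1 = 1
z <-> ((z <-> z) -> (x <-> x)) = 5/6 <-> 1 = 5/6
y -> z = 1/2 -> 5/6 = 1
y <-> y = 1/2 <-> 1/2 = 1
(y -> z) -> (y <-> y) = 1 -> 1 = 1
(z <-> ((z <-> z) -> (x <-> x))) <-> ((y -> z) -> (y <-> y)) = 5/6 <-> 1 = 5/6
!z = !5/6 = 1/6
x -> !z = 1/3 -> 1/6 = 5/6
z -> y = 5/6 -> 1/2 = 2/3
(z -> y) -> z = 2/3 -> 5/6 = 1
(x -> !z) -> ((z -> y) -> z) = 5/6 -> 1 = 1
!((x -> !z) -> ((z -> y) -> z)) = !1 = 0
((z <-> ((z <-> z) -> (x <-> x))) <-> ((y -> z) -> (y <-> y))) -> !((x -> !z) -> ((z -> y) -> z)) = 5/6 -> 0 = 1/6
x -> z = 1/3 -> 5/6 = 1
z <-> (x -> z) = 5/6 <-> 1 = 5/6
y -> y = 1/2 -> 1/2 = 1
!(y -> y) = !1 = 0
(z <-> (x -> z)) -> !(y -> y) = 5/6 -> 0 = 1/6
!y = !1/2 = 1/2
y -> !y = 1/2 -> 1/2 = 1
z <-> y = 5/6 <-> 1/2 = 2/3
z <-> x = 5/6 <-> 1/3 = 1/2
(z <-> y) <-> (z <-> x) = 2/3 <-> 1/2 = 5/6
(y -> !y) <-> ((z <-> y) <-> (z <-> x)) = 1 <-> 5/6 = 5/6
((z <-> (x -> z)) -> !(y -> y)) <-> ((y -> !y) <-> ((z <-> y) <-> (z <-> x))) = 1/6 <-> 5/6 = 1/3
(((z <-> ((z <-> z) -> (x <-> x))) <-> ((y -> z) -> (y <-> y))) -> !((x -> !z) -> ((z -> y) -> z))) <-> (((z <-> (x -> z)) -> !(y -> y)) <-> ((y -> !y) <-> ((z <-> y) <-> (z <-> x)))) = 1/6 <-> 1/3 = 5/6
!z = !5/6 = 1/6
x -> z = 1/3 -> 5/6 = 1
x -> y = 1/3 -> 1/2 = 1
(x -> z) <-> (x -> y) = 1 <-> 1 = 1
z <-> y = 5/6 <-> 1/2 = 2/3
((x -> z) <-> (x -> y)) -> (z <-> y) = 1 -> 2/3 = 2/3
!z -> (((x -> z) <-> (x -> y)) -> (z <-> y)) = 1/6 -> 2/3 = 1
x -> x = 1/3 -> 1/3 = 1
!(x -> x) = !1 = 0
x -> y = 1/3 -> 1/2 = 1
!(x -> y) = !1 = 0
!(x -> x) <-> !(x -> y) = 0 <-> 0 = 1
(!z -> (((x -> z) <-> (x -> y)) -> (z <-> y))) -> (!(x -> x) <-> !(x -> y)) = 1 -> 1 = 1
!((!z -> (((x -> z) <-> (x -> y)) -> (z <-> y))) -> (!(x -> x) <-> !(x -> y))) = !1 = 0
((((z <-> ((z <-> z) -> (x <-> x))) <-> ((y -> z) -> (y <-> y))) -> !((x -> !z) -> ((z -> y) -> z))) <-> (((z <-> (x -> z)) -> !(y -> y)) <-> ((y -> !y) <-> ((z <-> y) <-> (z <-> x))))) -> !((!z -> (((x -> z) <-> (x -> y)) -> (z <-> y))) -> (!(x -> x) <-> !(x -> y))) = 5/6 -> 0 = 1/6

1/6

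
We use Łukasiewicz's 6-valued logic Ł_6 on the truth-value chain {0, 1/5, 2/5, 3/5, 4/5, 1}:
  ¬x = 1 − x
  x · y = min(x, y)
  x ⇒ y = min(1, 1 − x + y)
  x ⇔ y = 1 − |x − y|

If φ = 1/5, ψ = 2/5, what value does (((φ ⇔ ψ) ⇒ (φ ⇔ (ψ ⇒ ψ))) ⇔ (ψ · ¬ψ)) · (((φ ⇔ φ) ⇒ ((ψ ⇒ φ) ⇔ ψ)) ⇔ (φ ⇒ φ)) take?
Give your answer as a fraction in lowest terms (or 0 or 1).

φ ⇔ ψ = 1/5 ⇔ 2/5 = 4/5
ψ ⇒ ψ = 2/5 ⇒ 2/5 = 1
φ ⇔ (ψ ⇒ ψ) = 1/5 ⇔ 1 = 1/5
(φ ⇔ ψ) ⇒ (φ ⇔ (ψ ⇒ ψ)) = 4/5 ⇒ 1/5 = 2/5
¬ψ = ¬2/5 = 3/5
ψ · ¬ψ = 2/5 · 3/5 = 2/5
((φ ⇔ ψ) ⇒ (φ ⇔ (ψ ⇒ ψ))) ⇔ (ψ · ¬ψ) = 2/5 ⇔ 2/5 = 1
φ ⇔ φ = 1/5 ⇔ 1/5 = 1
ψ ⇒ φ = 2/5 ⇒ 1/5 = 4/5
(ψ ⇒ φ) ⇔ ψ = 4/5 ⇔ 2/5 = 3/5
(φ ⇔ φ) ⇒ ((ψ ⇒ φ) ⇔ ψ) = 1 ⇒ 3/5 = 3/5
φ ⇒ φ = 1/5 ⇒ 1/5 = 1
((φ ⇔ φ) ⇒ ((ψ ⇒ φ) ⇔ ψ)) ⇔ (φ ⇒ φ) = 3/5 ⇔ 1 = 3/5
(((φ ⇔ ψ) ⇒ (φ ⇔ (ψ ⇒ ψ))) ⇔ (ψ · ¬ψ)) · (((φ ⇔ φ) ⇒ ((ψ ⇒ φ) ⇔ ψ)) ⇔ (φ ⇒ φ)) = 1 · 3/5 = 3/5

3/5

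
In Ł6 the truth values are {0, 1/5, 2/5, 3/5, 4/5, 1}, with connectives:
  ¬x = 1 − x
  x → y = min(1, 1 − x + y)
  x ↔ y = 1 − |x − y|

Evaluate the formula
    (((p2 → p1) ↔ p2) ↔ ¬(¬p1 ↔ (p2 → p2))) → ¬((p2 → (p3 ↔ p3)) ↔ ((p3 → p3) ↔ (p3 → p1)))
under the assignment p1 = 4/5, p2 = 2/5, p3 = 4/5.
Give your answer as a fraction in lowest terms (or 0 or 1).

p2 → p1 = 2/5 → 4/5 = 1
(p2 → p1) ↔ p2 = 1 ↔ 2/5 = 2/5
¬p1 = ¬4/5 = 1/5
p2 → p2 = 2/5 → 2/5 = 1
¬p1 ↔ (p2 → p2) = 1/5 ↔ 1 = 1/5
¬(¬p1 ↔ (p2 → p2)) = ¬1/5 = 4/5
((p2 → p1) ↔ p2) ↔ ¬(¬p1 ↔ (p2 → p2)) = 2/5 ↔ 4/5 = 3/5
p3 ↔ p3 = 4/5 ↔ 4/5 = 1
p2 → (p3 ↔ p3) = 2/5 → 1 = 1
p3 → p3 = 4/5 → 4/5 = 1
p3 → p1 = 4/5 → 4/5 = 1
(p3 → p3) ↔ (p3 → p1) = 1 ↔ 1 = 1
(p2 → (p3 ↔ p3)) ↔ ((p3 → p3) ↔ (p3 → p1)) = 1 ↔ 1 = 1
¬((p2 → (p3 ↔ p3)) ↔ ((p3 → p3) ↔ (p3 → p1))) = ¬1 = 0
(((p2 → p1) ↔ p2) ↔ ¬(¬p1 ↔ (p2 → p2))) → ¬((p2 → (p3 ↔ p3)) ↔ ((p3 → p3) ↔ (p3 → p1))) = 3/5 → 0 = 2/5

2/5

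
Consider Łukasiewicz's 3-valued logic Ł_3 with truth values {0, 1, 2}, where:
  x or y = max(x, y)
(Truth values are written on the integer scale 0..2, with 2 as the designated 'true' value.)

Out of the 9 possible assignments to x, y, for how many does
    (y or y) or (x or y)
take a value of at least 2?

5

x = 0, y = 0 ↦ 0  <
x = 0, y = 1 ↦ 1  <
x = 0, y = 2 ↦ 2  ≥
x = 1, y = 0 ↦ 1  <
x = 1, y = 1 ↦ 1  <
x = 1, y = 2 ↦ 2  ≥
x = 2, y = 0 ↦ 2  ≥
x = 2, y = 1 ↦ 2  ≥
x = 2, y = 2 ↦ 2  ≥
So 5 of the 9 assignments meet the threshold.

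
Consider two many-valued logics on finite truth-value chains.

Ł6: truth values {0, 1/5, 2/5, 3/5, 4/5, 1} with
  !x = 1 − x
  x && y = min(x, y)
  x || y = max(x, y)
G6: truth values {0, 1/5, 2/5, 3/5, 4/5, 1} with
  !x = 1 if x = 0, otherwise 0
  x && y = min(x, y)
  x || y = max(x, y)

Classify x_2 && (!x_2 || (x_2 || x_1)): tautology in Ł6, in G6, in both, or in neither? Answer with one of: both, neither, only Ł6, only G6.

neither

In Ł6: at x_1 = 0, x_2 = 0 the value is 0 — not a tautology.
In G6: at x_1 = 0, x_2 = 0 the value is 0 — not a tautology.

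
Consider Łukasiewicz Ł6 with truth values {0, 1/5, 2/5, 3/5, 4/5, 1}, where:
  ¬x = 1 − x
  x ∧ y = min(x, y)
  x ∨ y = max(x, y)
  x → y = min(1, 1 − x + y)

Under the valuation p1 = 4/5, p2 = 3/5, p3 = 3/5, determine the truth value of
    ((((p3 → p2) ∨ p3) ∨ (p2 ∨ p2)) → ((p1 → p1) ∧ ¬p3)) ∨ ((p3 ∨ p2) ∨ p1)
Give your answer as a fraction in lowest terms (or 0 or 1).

4/5

p3 → p2 = 3/5 → 3/5 = 1
(p3 → p2) ∨ p3 = 1 ∨ 3/5 = 1
p2 ∨ p2 = 3/5 ∨ 3/5 = 3/5
((p3 → p2) ∨ p3) ∨ (p2 ∨ p2) = 1 ∨ 3/5 = 1
p1 → p1 = 4/5 → 4/5 = 1
¬p3 = ¬3/5 = 2/5
(p1 → p1) ∧ ¬p3 = 1 ∧ 2/5 = 2/5
(((p3 → p2) ∨ p3) ∨ (p2 ∨ p2)) → ((p1 → p1) ∧ ¬p3) = 1 → 2/5 = 2/5
p3 ∨ p2 = 3/5 ∨ 3/5 = 3/5
(p3 ∨ p2) ∨ p1 = 3/5 ∨ 4/5 = 4/5
((((p3 → p2) ∨ p3) ∨ (p2 ∨ p2)) → ((p1 → p1) ∧ ¬p3)) ∨ ((p3 ∨ p2) ∨ p1) = 2/5 ∨ 4/5 = 4/5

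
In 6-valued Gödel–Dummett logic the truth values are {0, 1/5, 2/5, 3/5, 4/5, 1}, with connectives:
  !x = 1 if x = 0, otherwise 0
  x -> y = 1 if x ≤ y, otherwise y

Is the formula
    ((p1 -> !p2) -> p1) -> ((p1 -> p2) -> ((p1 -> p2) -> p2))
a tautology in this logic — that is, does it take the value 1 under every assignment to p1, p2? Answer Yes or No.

Counterexample: take p1 = 1/5, p2 = 1/5.
!p2 = !1/5 = 0
p1 -> !p2 = 1/5 -> 0 = 0
(p1 -> !p2) -> p1 = 0 -> 1/5 = 1
p1 -> p2 = 1/5 -> 1/5 = 1
p1 -> p2 = 1/5 -> 1/5 = 1
(p1 -> p2) -> p2 = 1 -> 1/5 = 1/5
(p1 -> p2) -> ((p1 -> p2) -> p2) = 1 -> 1/5 = 1/5
((p1 -> !p2) -> p1) -> ((p1 -> p2) -> ((p1 -> p2) -> p2)) = 1 -> 1/5 = 1/5
This gives 1/5 ≠ 1.

No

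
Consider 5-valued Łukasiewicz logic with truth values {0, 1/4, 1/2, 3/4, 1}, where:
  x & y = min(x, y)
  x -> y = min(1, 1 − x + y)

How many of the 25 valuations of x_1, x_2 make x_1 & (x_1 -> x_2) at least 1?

value 1: 1 assignment (counts)
value 3/4: 4 assignments
value 1/2: 7 assignments
value 1/4: 7 assignments
value 0: 6 assignments
So 1 of the 25 assignments meets the threshold.

1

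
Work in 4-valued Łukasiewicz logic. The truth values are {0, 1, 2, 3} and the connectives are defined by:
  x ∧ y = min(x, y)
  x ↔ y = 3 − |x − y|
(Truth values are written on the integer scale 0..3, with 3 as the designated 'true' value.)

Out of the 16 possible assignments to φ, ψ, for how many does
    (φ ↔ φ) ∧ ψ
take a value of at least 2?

φ = 0, ψ = 0 ↦ 0  <
φ = 0, ψ = 1 ↦ 1  <
φ = 0, ψ = 2 ↦ 2  ≥
φ = 0, ψ = 3 ↦ 3  ≥
φ = 1, ψ = 0 ↦ 0  <
φ = 1, ψ = 1 ↦ 1  <
φ = 1, ψ = 2 ↦ 2  ≥
φ = 1, ψ = 3 ↦ 3  ≥
φ = 2, ψ = 0 ↦ 0  <
φ = 2, ψ = 1 ↦ 1  <
φ = 2, ψ = 2 ↦ 2  ≥
φ = 2, ψ = 3 ↦ 3  ≥
φ = 3, ψ = 0 ↦ 0  <
φ = 3, ψ = 1 ↦ 1  <
φ = 3, ψ = 2 ↦ 2  ≥
φ = 3, ψ = 3 ↦ 3  ≥
So 8 of the 16 assignments meet the threshold.

8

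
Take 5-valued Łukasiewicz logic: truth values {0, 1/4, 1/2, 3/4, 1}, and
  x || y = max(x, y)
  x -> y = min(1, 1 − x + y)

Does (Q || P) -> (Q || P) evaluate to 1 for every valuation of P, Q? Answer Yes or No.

Yes

At P = 1/2, Q = 0, for instance:
Q || P = 0 || 1/2 = 1/2
(Q || P) -> (Q || P) = 1/2 -> 1/2 = 1
and checking the remaining 24 assignments likewise gives ≥ 1 in every case.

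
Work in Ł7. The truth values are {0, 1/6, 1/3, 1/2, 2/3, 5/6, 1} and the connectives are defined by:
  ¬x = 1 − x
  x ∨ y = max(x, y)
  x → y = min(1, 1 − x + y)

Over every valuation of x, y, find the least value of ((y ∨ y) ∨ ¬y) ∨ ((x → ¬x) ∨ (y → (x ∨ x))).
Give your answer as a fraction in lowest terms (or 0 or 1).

5/6

Take x = 2/3, y = 5/6:
y ∨ y = 5/6 ∨ 5/6 = 5/6
¬y = ¬5/6 = 1/6
(y ∨ y) ∨ ¬y = 5/6 ∨ 1/6 = 5/6
¬x = ¬2/3 = 1/3
x → ¬x = 2/3 → 1/3 = 2/3
x ∨ x = 2/3 ∨ 2/3 = 2/3
y → (x ∨ x) = 5/6 → 2/3 = 5/6
(x → ¬x) ∨ (y → (x ∨ x)) = 2/3 ∨ 5/6 = 5/6
((y ∨ y) ∨ ¬y) ∨ ((x → ¬x) ∨ (y → (x ∨ x))) = 5/6 ∨ 5/6 = 5/6
No assignment yields a value below 5/6, so this is the minimum.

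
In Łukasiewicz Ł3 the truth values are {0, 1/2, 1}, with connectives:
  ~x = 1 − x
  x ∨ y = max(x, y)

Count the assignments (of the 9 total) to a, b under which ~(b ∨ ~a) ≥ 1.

a = 0, b = 0 ↦ 0  <
a = 0, b = 1/2 ↦ 0  <
a = 0, b = 1 ↦ 0  <
a = 1/2, b = 0 ↦ 1/2  <
a = 1/2, b = 1/2 ↦ 1/2  <
a = 1/2, b = 1 ↦ 0  <
a = 1, b = 0 ↦ 1  ≥
a = 1, b = 1/2 ↦ 1/2  <
a = 1, b = 1 ↦ 0  <
So 1 of the 9 assignments meets the threshold.

1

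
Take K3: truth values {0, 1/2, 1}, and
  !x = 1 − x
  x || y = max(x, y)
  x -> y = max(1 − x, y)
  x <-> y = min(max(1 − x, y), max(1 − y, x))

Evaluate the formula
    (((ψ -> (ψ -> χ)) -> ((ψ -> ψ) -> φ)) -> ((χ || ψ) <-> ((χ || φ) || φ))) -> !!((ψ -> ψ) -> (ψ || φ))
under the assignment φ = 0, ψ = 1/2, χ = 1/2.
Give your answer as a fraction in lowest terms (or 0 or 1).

1/2

ψ -> χ = 1/2 -> 1/2 = 1/2
ψ -> (ψ -> χ) = 1/2 -> 1/2 = 1/2
ψ -> ψ = 1/2 -> 1/2 = 1/2
(ψ -> ψ) -> φ = 1/2 -> 0 = 1/2
(ψ -> (ψ -> χ)) -> ((ψ -> ψ) -> φ) = 1/2 -> 1/2 = 1/2
χ || ψ = 1/2 || 1/2 = 1/2
χ || φ = 1/2 || 0 = 1/2
(χ || φ) || φ = 1/2 || 0 = 1/2
(χ || ψ) <-> ((χ || φ) || φ) = 1/2 <-> 1/2 = 1/2
((ψ -> (ψ -> χ)) -> ((ψ -> ψ) -> φ)) -> ((χ || ψ) <-> ((χ || φ) || φ)) = 1/2 -> 1/2 = 1/2
ψ -> ψ = 1/2 -> 1/2 = 1/2
ψ || φ = 1/2 || 0 = 1/2
(ψ -> ψ) -> (ψ || φ) = 1/2 -> 1/2 = 1/2
!((ψ -> ψ) -> (ψ || φ)) = !1/2 = 1/2
!!((ψ -> ψ) -> (ψ || φ)) = !1/2 = 1/2
(((ψ -> (ψ -> χ)) -> ((ψ -> ψ) -> φ)) -> ((χ || ψ) <-> ((χ || φ) || φ))) -> !!((ψ -> ψ) -> (ψ || φ)) = 1/2 -> 1/2 = 1/2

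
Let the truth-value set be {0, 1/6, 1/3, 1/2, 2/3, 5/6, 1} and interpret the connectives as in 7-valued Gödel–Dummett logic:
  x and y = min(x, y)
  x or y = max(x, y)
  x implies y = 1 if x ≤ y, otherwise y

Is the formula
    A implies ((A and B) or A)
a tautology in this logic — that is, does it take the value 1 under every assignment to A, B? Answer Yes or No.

At A = 1/6, B = 1/2, for instance:
A and B = 1/6 and 1/2 = 1/6
(A and B) or A = 1/6 or 1/6 = 1/6
A implies ((A and B) or A) = 1/6 implies 1/6 = 1
and checking the remaining 48 assignments likewise gives ≥ 1 in every case.

Yes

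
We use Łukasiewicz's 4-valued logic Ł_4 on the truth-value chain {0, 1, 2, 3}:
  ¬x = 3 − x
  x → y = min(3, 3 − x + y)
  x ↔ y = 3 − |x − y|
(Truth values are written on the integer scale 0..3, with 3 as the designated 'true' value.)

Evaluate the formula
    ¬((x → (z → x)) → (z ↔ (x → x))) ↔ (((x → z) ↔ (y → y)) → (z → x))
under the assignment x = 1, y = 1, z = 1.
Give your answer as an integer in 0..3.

z → x = 1 → 1 = 3
x → (z → x) = 1 → 3 = 3
x → x = 1 → 1 = 3
z ↔ (x → x) = 1 ↔ 3 = 1
(x → (z → x)) → (z ↔ (x → x)) = 3 → 1 = 1
¬((x → (z → x)) → (z ↔ (x → x))) = ¬1 = 2
x → z = 1 → 1 = 3
y → y = 1 → 1 = 3
(x → z) ↔ (y → y) = 3 ↔ 3 = 3
z → x = 1 → 1 = 3
((x → z) ↔ (y → y)) → (z → x) = 3 → 3 = 3
¬((x → (z → x)) → (z ↔ (x → x))) ↔ (((x → z) ↔ (y → y)) → (z → x)) = 2 ↔ 3 = 2

2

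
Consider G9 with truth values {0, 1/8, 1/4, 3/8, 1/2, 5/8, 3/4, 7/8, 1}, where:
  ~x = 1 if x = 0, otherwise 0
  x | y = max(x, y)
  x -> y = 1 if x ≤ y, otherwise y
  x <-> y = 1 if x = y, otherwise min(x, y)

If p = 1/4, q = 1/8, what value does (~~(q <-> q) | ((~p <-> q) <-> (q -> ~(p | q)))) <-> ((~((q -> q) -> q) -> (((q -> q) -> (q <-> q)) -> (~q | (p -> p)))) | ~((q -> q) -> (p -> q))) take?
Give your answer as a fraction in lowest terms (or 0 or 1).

q <-> q = 1/8 <-> 1/8 = 1
~(q <-> q) = ~1 = 0
~~(q <-> q) = ~0 = 1
~p = ~1/4 = 0
~p <-> q = 0 <-> 1/8 = 0
p | q = 1/4 | 1/8 = 1/4
~(p | q) = ~1/4 = 0
q -> ~(p | q) = 1/8 -> 0 = 0
(~p <-> q) <-> (q -> ~(p | q)) = 0 <-> 0 = 1
~~(q <-> q) | ((~p <-> q) <-> (q -> ~(p | q))) = 1 | 1 = 1
q -> q = 1/8 -> 1/8 = 1
(q -> q) -> q = 1 -> 1/8 = 1/8
~((q -> q) -> q) = ~1/8 = 0
q -> q = 1/8 -> 1/8 = 1
q <-> q = 1/8 <-> 1/8 = 1
(q -> q) -> (q <-> q) = 1 -> 1 = 1
~q = ~1/8 = 0
p -> p = 1/4 -> 1/4 = 1
~q | (p -> p) = 0 | 1 = 1
((q -> q) -> (q <-> q)) -> (~q | (p -> p)) = 1 -> 1 = 1
~((q -> q) -> q) -> (((q -> q) -> (q <-> q)) -> (~q | (p -> p))) = 0 -> 1 = 1
q -> q = 1/8 -> 1/8 = 1
p -> q = 1/4 -> 1/8 = 1/8
(q -> q) -> (p -> q) = 1 -> 1/8 = 1/8
~((q -> q) -> (p -> q)) = ~1/8 = 0
(~((q -> q) -> q) -> (((q -> q) -> (q <-> q)) -> (~q | (p -> p)))) | ~((q -> q) -> (p -> q)) = 1 | 0 = 1
(~~(q <-> q) | ((~p <-> q) <-> (q -> ~(p | q)))) <-> ((~((q -> q) -> q) -> (((q -> q) -> (q <-> q)) -> (~q | (p -> p)))) | ~((q -> q) -> (p -> q))) = 1 <-> 1 = 1

1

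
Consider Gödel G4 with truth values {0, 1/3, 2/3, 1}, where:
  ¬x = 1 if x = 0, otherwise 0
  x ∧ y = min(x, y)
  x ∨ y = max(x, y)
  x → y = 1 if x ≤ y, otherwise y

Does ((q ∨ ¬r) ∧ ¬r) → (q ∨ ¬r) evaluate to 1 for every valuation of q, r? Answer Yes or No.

Yes

q = 0, r = 0 ↦ 1
q = 0, r = 1/3 ↦ 1
q = 0, r = 2/3 ↦ 1
q = 0, r = 1 ↦ 1
q = 1/3, r = 0 ↦ 1
q = 1/3, r = 1/3 ↦ 1
q = 1/3, r = 2/3 ↦ 1
q = 1/3, r = 1 ↦ 1
q = 2/3, r = 0 ↦ 1
q = 2/3, r = 1/3 ↦ 1
q = 2/3, r = 2/3 ↦ 1
q = 2/3, r = 1 ↦ 1
q = 1, r = 0 ↦ 1
q = 1, r = 1/3 ↦ 1
q = 1, r = 2/3 ↦ 1
q = 1, r = 1 ↦ 1
Every assignment gives a value ≥ 1.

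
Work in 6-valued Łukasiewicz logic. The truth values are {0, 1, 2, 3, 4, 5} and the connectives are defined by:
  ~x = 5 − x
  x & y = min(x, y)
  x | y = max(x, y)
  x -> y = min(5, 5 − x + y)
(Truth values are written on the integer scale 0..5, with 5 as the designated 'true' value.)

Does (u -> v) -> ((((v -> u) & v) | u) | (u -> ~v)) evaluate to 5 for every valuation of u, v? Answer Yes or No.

Counterexample: take u = 1, v = 5.
u -> v = 1 -> 5 = 5
v -> u = 5 -> 1 = 1
(v -> u) & v = 1 & 5 = 1
((v -> u) & v) | u = 1 | 1 = 1
~v = ~5 = 0
u -> ~v = 1 -> 0 = 4
(((v -> u) & v) | u) | (u -> ~v) = 1 | 4 = 4
(u -> v) -> ((((v -> u) & v) | u) | (u -> ~v)) = 5 -> 4 = 4
This gives 4 ≠ 5.

No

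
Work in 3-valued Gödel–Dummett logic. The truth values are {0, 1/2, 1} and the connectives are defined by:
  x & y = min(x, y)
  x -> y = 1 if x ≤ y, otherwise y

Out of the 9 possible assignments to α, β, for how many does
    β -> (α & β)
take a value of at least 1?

α = 0, β = 0 ↦ 1  ≥
α = 0, β = 1/2 ↦ 0  <
α = 0, β = 1 ↦ 0  <
α = 1/2, β = 0 ↦ 1  ≥
α = 1/2, β = 1/2 ↦ 1  ≥
α = 1/2, β = 1 ↦ 1/2  <
α = 1, β = 0 ↦ 1  ≥
α = 1, β = 1/2 ↦ 1  ≥
α = 1, β = 1 ↦ 1  ≥
So 6 of the 9 assignments meet the threshold.

6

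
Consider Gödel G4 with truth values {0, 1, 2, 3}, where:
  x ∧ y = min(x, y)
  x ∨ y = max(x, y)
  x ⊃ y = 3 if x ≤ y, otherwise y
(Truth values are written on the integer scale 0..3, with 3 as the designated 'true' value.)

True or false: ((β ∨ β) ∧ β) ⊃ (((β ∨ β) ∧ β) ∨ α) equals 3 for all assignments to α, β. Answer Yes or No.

α = 0, β = 0 ↦ 3
α = 0, β = 1 ↦ 3
α = 0, β = 2 ↦ 3
α = 0, β = 3 ↦ 3
α = 1, β = 0 ↦ 3
α = 1, β = 1 ↦ 3
α = 1, β = 2 ↦ 3
α = 1, β = 3 ↦ 3
α = 2, β = 0 ↦ 3
α = 2, β = 1 ↦ 3
α = 2, β = 2 ↦ 3
α = 2, β = 3 ↦ 3
α = 3, β = 0 ↦ 3
α = 3, β = 1 ↦ 3
α = 3, β = 2 ↦ 3
α = 3, β = 3 ↦ 3
Every assignment gives a value ≥ 3.

Yes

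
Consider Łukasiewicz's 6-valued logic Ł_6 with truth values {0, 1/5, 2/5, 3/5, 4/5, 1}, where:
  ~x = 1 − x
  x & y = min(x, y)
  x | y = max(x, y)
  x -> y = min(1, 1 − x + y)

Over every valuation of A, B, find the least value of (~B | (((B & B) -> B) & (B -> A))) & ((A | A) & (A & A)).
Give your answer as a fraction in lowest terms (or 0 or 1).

0

Take A = 0, B = 0:
~B = ~0 = 1
B & B = 0 & 0 = 0
(B & B) -> B = 0 -> 0 = 1
B -> A = 0 -> 0 = 1
((B & B) -> B) & (B -> A) = 1 & 1 = 1
~B | (((B & B) -> B) & (B -> A)) = 1 | 1 = 1
A | A = 0 | 0 = 0
A & A = 0 & 0 = 0
(A | A) & (A & A) = 0 & 0 = 0
(~B | (((B & B) -> B) & (B -> A))) & ((A | A) & (A & A)) = 1 & 0 = 0
No assignment yields a value below 0, so this is the minimum.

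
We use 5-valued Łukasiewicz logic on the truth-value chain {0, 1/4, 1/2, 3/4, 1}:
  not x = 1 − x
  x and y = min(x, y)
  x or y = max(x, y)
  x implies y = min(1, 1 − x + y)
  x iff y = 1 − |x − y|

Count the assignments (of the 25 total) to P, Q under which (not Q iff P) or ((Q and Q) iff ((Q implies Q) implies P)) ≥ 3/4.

value 1: 9 assignments (counts)
value 3/4: 12 assignments (counts)
value 1/2: 4 assignments
So 21 of the 25 assignments meet the threshold.

21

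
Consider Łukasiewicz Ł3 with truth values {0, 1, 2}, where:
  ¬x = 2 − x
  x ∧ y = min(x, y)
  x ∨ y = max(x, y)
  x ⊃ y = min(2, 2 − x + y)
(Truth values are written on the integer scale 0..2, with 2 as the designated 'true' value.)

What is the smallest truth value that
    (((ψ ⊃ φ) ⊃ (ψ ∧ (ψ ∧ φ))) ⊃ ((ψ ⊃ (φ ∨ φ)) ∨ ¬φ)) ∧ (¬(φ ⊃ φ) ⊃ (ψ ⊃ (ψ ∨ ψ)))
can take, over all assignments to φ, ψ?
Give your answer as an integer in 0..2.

Take φ = 1, ψ = 2:
ψ ⊃ φ = 2 ⊃ 1 = 1
ψ ∧ φ = 2 ∧ 1 = 1
ψ ∧ (ψ ∧ φ) = 2 ∧ 1 = 1
(ψ ⊃ φ) ⊃ (ψ ∧ (ψ ∧ φ)) = 1 ⊃ 1 = 2
φ ∨ φ = 1 ∨ 1 = 1
ψ ⊃ (φ ∨ φ) = 2 ⊃ 1 = 1
¬φ = ¬1 = 1
(ψ ⊃ (φ ∨ φ)) ∨ ¬φ = 1 ∨ 1 = 1
((ψ ⊃ φ) ⊃ (ψ ∧ (ψ ∧ φ))) ⊃ ((ψ ⊃ (φ ∨ φ)) ∨ ¬φ) = 2 ⊃ 1 = 1
φ ⊃ φ = 1 ⊃ 1 = 2
¬(φ ⊃ φ) = ¬2 = 0
ψ ∨ ψ = 2 ∨ 2 = 2
ψ ⊃ (ψ ∨ ψ) = 2 ⊃ 2 = 2
¬(φ ⊃ φ) ⊃ (ψ ⊃ (ψ ∨ ψ)) = 0 ⊃ 2 = 2
(((ψ ⊃ φ) ⊃ (ψ ∧ (ψ ∧ φ))) ⊃ ((ψ ⊃ (φ ∨ φ)) ∨ ¬φ)) ∧ (¬(φ ⊃ φ) ⊃ (ψ ⊃ (ψ ∨ ψ))) = 1 ∧ 2 = 1
No assignment yields a value below 1, so this is the minimum.

1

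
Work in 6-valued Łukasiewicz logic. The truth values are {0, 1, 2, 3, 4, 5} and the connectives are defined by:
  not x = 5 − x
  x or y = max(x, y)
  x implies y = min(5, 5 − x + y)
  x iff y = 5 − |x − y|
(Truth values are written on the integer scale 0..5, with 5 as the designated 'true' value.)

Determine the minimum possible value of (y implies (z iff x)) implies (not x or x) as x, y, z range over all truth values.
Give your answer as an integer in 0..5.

Take x = 2, y = 0, z = 0:
z iff x = 0 iff 2 = 3
y implies (z iff x) = 0 implies 3 = 5
not x = not 2 = 3
not x or x = 3 or 2 = 3
(y implies (z iff x)) implies (not x or x) = 5 implies 3 = 3
No assignment yields a value below 3, so this is the minimum.

3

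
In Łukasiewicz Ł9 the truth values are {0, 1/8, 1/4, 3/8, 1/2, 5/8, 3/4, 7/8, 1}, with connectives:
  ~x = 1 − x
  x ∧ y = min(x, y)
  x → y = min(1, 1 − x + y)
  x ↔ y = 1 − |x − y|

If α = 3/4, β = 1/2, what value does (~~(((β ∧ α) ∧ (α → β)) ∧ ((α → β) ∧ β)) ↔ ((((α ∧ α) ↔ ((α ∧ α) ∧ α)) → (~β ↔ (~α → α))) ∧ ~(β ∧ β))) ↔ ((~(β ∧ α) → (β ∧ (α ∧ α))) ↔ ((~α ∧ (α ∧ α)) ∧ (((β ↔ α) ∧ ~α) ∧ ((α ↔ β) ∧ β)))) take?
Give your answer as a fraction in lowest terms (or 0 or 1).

β ∧ α = 1/2 ∧ 3/4 = 1/2
α → β = 3/4 → 1/2 = 3/4
(β ∧ α) ∧ (α → β) = 1/2 ∧ 3/4 = 1/2
α → β = 3/4 → 1/2 = 3/4
(α → β) ∧ β = 3/4 ∧ 1/2 = 1/2
((β ∧ α) ∧ (α → β)) ∧ ((α → β) ∧ β) = 1/2 ∧ 1/2 = 1/2
~(((β ∧ α) ∧ (α → β)) ∧ ((α → β) ∧ β)) = ~1/2 = 1/2
~~(((β ∧ α) ∧ (α → β)) ∧ ((α → β) ∧ β)) = ~1/2 = 1/2
α ∧ α = 3/4 ∧ 3/4 = 3/4
α ∧ α = 3/4 ∧ 3/4 = 3/4
(α ∧ α) ∧ α = 3/4 ∧ 3/4 = 3/4
(α ∧ α) ↔ ((α ∧ α) ∧ α) = 3/4 ↔ 3/4 = 1
~β = ~1/2 = 1/2
~α = ~3/4 = 1/4
~α → α = 1/4 → 3/4 = 1
~β ↔ (~α → α) = 1/2 ↔ 1 = 1/2
((α ∧ α) ↔ ((α ∧ α) ∧ α)) → (~β ↔ (~α → α)) = 1 → 1/2 = 1/2
β ∧ β = 1/2 ∧ 1/2 = 1/2
~(β ∧ β) = ~1/2 = 1/2
(((α ∧ α) ↔ ((α ∧ α) ∧ α)) → (~β ↔ (~α → α))) ∧ ~(β ∧ β) = 1/2 ∧ 1/2 = 1/2
~~(((β ∧ α) ∧ (α → β)) ∧ ((α → β) ∧ β)) ↔ ((((α ∧ α) ↔ ((α ∧ α) ∧ α)) → (~β ↔ (~α → α))) ∧ ~(β ∧ β)) = 1/2 ↔ 1/2 = 1
β ∧ α = 1/2 ∧ 3/4 = 1/2
~(β ∧ α) = ~1/2 = 1/2
α ∧ α = 3/4 ∧ 3/4 = 3/4
β ∧ (α ∧ α) = 1/2 ∧ 3/4 = 1/2
~(β ∧ α) → (β ∧ (α ∧ α)) = 1/2 → 1/2 = 1
~α = ~3/4 = 1/4
α ∧ α = 3/4 ∧ 3/4 = 3/4
~α ∧ (α ∧ α) = 1/4 ∧ 3/4 = 1/4
β ↔ α = 1/2 ↔ 3/4 = 3/4
~α = ~3/4 = 1/4
(β ↔ α) ∧ ~α = 3/4 ∧ 1/4 = 1/4
α ↔ β = 3/4 ↔ 1/2 = 3/4
(α ↔ β) ∧ β = 3/4 ∧ 1/2 = 1/2
((β ↔ α) ∧ ~α) ∧ ((α ↔ β) ∧ β) = 1/4 ∧ 1/2 = 1/4
(~α ∧ (α ∧ α)) ∧ (((β ↔ α) ∧ ~α) ∧ ((α ↔ β) ∧ β)) = 1/4 ∧ 1/4 = 1/4
(~(β ∧ α) → (β ∧ (α ∧ α))) ↔ ((~α ∧ (α ∧ α)) ∧ (((β ↔ α) ∧ ~α) ∧ ((α ↔ β) ∧ β))) = 1 ↔ 1/4 = 1/4
(~~(((β ∧ α) ∧ (α → β)) ∧ ((α → β) ∧ β)) ↔ ((((α ∧ α) ↔ ((α ∧ α) ∧ α)) → (~β ↔ (~α → α))) ∧ ~(β ∧ β))) ↔ ((~(β ∧ α) → (β ∧ (α ∧ α))) ↔ ((~α ∧ (α ∧ α)) ∧ (((β ↔ α) ∧ ~α) ∧ ((α ↔ β) ∧ β)))) = 1 ↔ 1/4 = 1/4

1/4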